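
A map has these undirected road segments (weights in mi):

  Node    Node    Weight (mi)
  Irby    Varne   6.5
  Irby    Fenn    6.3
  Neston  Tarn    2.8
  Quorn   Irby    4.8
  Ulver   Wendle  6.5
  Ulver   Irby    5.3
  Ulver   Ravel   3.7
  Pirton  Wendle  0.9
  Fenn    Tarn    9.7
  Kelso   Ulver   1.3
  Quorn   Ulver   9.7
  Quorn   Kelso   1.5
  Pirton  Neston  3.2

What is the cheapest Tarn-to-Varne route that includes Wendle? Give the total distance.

Shortest Tarn→Wendle: Tarn → Neston → Pirton → Wendle = 6.9
Shortest Wendle→Varne: Wendle → Ulver → Irby → Varne = 18.3
Total via Wendle: 6.9 + 18.3 = 25.2 mi.

25.2 mi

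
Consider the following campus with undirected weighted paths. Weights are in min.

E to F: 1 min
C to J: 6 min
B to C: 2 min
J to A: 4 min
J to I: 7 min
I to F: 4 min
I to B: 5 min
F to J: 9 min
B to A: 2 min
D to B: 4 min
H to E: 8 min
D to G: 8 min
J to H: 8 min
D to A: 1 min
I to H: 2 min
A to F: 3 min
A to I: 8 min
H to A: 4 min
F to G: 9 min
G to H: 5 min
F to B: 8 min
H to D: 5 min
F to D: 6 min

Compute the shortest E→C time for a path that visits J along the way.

Shortest E→J: E → F → A → J = 8
Shortest J→C: J → C = 6
Total via J: 8 + 6 = 14 min.

14 min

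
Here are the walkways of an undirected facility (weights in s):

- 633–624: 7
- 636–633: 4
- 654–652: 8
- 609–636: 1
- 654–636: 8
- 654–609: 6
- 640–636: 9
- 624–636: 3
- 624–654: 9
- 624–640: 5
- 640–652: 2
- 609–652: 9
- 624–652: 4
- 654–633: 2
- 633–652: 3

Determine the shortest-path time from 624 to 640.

Candidate routes:
624 → 652 → 640: 4+2 = 6
624 → 636 → 640: 3+9 = 12
624 → 633 → 652 → 640: 7+3+2 = 12
624 → 640: 5 = 5
Cheapest is 624 → 640 at 5 s.

5 s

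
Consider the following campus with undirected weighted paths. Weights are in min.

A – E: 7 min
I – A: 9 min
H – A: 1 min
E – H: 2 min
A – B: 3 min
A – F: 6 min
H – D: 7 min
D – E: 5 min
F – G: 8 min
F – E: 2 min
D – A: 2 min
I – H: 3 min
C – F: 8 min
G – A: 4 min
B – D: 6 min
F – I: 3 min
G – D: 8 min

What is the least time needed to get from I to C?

11 min

Running Dijkstra from I:
I: 0
F: 3  (via I)
H: 3  (via I)
A: 4  (via H)
E: 5  (via F)
D: 6  (via A)
B: 7  (via A)
G: 8  (via A)
C: 11  (via F)
Shortest route: I–F–C = 11 min.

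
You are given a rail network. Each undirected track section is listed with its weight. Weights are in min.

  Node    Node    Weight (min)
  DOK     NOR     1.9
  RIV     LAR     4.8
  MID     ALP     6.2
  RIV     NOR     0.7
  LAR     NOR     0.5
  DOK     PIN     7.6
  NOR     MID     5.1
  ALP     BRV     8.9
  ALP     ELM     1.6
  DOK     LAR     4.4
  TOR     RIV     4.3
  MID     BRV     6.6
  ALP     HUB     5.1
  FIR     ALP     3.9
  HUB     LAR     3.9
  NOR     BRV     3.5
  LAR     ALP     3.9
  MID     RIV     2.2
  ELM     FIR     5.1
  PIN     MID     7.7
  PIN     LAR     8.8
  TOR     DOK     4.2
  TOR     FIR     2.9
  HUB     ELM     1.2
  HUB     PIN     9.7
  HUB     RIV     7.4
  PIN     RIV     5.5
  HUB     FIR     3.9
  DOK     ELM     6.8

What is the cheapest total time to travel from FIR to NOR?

Running Dijkstra from FIR:
FIR: 0
TOR: 2.9  (via FIR)
ALP: 3.9  (via FIR)
HUB: 3.9  (via FIR)
ELM: 5.1  (via FIR)
DOK: 7.1  (via TOR)
RIV: 7.2  (via TOR)
LAR: 7.8  (via ALP)
NOR: 7.9  (via RIV)
Shortest route: FIR–TOR–RIV–NOR = 7.9 min.

7.9 min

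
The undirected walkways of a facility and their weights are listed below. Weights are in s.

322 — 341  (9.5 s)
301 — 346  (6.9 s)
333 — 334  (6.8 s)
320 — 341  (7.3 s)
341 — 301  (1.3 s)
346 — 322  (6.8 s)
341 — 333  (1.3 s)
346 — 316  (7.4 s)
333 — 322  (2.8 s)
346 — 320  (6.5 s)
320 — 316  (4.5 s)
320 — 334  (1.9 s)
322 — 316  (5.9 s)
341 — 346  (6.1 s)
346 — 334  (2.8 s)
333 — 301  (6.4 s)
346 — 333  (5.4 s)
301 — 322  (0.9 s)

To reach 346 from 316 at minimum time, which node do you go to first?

Enumerating some paths:
316 - 320 - 346: 4.5+6.5 = 11
316 - 346: 7.4 = 7.4
316 - 322 - 346: 5.9+6.8 = 12.7
316 - 320 - 334 - 346: 4.5+1.9+2.8 = 9.2
The minimum is 7.4 s via 316 - 346.
So from 316 the first move is to 346.

346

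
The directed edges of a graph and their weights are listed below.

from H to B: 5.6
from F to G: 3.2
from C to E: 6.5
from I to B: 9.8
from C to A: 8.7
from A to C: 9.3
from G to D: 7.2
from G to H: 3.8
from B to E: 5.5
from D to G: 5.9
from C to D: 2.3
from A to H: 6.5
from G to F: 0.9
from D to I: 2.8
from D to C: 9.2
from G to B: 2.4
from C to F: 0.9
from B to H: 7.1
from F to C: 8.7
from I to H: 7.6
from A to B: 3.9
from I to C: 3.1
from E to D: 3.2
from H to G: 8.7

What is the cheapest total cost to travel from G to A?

18.3

Compare a few routes:
G–D–C–A: 7.2+9.2+8.7 = 25.1
G–B–E–D–I–C–A: 2.4+5.5+3.2+2.8+3.1+8.7 = 25.7
G–D–I–C–A: 7.2+2.8+3.1+8.7 = 21.8
G–F–C–A: 0.9+8.7+8.7 = 18.3
Cheapest is G–F–C–A at 18.3.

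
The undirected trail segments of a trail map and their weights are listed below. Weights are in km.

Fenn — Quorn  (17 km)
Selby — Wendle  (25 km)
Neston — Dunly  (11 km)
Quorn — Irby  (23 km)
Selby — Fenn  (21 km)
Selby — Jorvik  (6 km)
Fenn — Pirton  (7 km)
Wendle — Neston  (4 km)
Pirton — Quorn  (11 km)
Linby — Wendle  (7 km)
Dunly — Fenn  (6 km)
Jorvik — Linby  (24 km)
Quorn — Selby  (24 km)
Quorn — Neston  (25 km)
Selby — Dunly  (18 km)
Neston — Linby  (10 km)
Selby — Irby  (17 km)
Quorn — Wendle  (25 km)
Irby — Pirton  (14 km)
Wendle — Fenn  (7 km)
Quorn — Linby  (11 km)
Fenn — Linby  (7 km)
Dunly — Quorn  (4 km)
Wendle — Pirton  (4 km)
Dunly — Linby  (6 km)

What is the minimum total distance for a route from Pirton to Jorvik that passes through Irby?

37 km

Shortest Pirton→Irby: Pirton → Irby = 14
Shortest Irby→Jorvik: Irby → Selby → Jorvik = 23
Total via Irby: 14 + 23 = 37 km.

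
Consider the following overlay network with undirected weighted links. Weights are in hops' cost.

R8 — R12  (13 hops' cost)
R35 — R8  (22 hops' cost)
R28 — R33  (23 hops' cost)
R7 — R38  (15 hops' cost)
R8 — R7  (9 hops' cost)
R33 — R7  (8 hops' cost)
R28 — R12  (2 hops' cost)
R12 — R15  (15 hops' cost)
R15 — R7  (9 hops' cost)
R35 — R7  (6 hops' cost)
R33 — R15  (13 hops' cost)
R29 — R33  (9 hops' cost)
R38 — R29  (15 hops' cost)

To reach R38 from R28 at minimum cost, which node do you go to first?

Enumerating some paths:
R28–R12–R8–R7–R38: 2+13+9+15 = 39
R28–R33–R7–R38: 23+8+15 = 46
R28–R33–R29–R38: 23+9+15 = 47
R28–R12–R15–R7–R38: 2+15+9+15 = 41
Cheapest is R28–R12–R8–R7–R38 at 39 hops' cost.
So from R28 the first move is to R12.

R12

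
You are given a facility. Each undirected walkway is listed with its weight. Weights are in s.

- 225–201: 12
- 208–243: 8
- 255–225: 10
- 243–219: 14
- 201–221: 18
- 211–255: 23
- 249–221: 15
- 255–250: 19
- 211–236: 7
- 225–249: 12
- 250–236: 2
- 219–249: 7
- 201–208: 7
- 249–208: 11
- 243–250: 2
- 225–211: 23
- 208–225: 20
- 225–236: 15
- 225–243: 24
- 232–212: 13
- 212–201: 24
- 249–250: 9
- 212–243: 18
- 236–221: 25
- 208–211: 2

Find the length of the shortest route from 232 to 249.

Settle nodes by increasing distance from 232:
232: 0
212: 13  (via 232)
243: 31  (via 212)
250: 33  (via 243)
236: 35  (via 250)
201: 37  (via 212)
208: 39  (via 243)
211: 41  (via 208)
249: 42  (via 250)
Shortest route: 232 → 212 → 243 → 250 → 249 = 42 s.

42 s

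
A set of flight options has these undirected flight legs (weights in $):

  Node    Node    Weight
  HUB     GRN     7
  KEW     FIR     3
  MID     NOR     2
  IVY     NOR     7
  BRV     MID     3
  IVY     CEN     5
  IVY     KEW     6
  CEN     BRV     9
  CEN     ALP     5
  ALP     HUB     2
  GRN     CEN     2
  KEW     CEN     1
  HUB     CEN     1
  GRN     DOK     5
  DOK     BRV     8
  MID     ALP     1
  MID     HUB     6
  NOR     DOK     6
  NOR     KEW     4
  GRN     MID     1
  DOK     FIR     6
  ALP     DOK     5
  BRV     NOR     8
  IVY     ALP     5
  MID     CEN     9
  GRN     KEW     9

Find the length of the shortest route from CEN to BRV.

Settle nodes by increasing distance from CEN:
CEN: 0
KEW: 1  (via CEN)
HUB: 1  (via CEN)
GRN: 2  (via CEN)
MID: 3  (via GRN)
ALP: 3  (via HUB)
FIR: 4  (via KEW)
NOR: 5  (via KEW)
IVY: 5  (via CEN)
BRV: 6  (via MID)
Shortest route: CEN → GRN → MID → BRV = $6.

$6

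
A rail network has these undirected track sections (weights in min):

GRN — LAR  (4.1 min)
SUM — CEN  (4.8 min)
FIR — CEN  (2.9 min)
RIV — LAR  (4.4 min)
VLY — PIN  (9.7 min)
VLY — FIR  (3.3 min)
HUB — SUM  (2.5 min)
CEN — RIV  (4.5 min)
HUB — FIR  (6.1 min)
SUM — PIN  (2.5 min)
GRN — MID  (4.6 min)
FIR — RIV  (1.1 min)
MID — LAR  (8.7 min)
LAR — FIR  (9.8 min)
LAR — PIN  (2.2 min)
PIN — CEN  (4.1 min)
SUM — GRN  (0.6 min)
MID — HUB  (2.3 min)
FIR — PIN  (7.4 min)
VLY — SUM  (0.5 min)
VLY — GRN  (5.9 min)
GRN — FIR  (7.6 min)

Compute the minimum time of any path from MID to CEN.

Running Dijkstra from MID:
MID: 0
HUB: 2.3  (via MID)
GRN: 4.6  (via MID)
SUM: 4.8  (via HUB)
VLY: 5.3  (via SUM)
PIN: 7.3  (via SUM)
FIR: 8.4  (via HUB)
LAR: 8.7  (via MID)
RIV: 9.5  (via FIR)
CEN: 9.6  (via SUM)
Shortest route: MID → HUB → SUM → CEN = 9.6 min.

9.6 min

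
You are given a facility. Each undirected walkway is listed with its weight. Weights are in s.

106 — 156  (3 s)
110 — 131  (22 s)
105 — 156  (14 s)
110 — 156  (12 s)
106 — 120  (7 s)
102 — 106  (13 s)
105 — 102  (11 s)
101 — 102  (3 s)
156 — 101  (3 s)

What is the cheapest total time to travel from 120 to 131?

44 s

Compare a few routes:
120 - 106 - 102 - 105 - 156 - 110 - 131: 7+13+11+14+12+22 = 79
120 - 106 - 156 - 110 - 131: 7+3+12+22 = 44
120 - 106 - 102 - 101 - 156 - 110 - 131: 7+13+3+3+12+22 = 60
Cheapest is 120 - 106 - 156 - 110 - 131 at 44 s.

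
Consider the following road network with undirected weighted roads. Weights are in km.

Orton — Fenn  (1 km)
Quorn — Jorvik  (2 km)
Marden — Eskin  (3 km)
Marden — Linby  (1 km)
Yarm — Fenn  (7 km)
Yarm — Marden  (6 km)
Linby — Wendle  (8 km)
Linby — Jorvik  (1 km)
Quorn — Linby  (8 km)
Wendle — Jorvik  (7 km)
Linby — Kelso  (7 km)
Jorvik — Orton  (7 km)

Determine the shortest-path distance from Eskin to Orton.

12 km

Compare a few routes:
Eskin → Marden → Yarm → Fenn → Orton: 3+6+7+1 = 17
Eskin → Marden → Linby → Quorn → Jorvik → Orton: 3+1+8+2+7 = 21
Eskin → Marden → Linby → Wendle → Jorvik → Orton: 3+1+8+7+7 = 26
Eskin → Marden → Linby → Jorvik → Orton: 3+1+1+7 = 12
The minimum is 12 km via Eskin → Marden → Linby → Jorvik → Orton.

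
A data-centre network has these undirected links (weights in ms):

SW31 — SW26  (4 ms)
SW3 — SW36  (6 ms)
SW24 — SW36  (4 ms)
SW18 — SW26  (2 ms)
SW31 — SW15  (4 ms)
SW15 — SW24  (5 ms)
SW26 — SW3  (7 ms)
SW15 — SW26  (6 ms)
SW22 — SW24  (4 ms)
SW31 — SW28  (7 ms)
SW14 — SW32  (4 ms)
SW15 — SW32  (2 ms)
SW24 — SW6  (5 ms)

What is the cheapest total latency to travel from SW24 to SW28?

16 ms

Candidate routes:
SW24 - SW36 - SW3 - SW26 - SW31 - SW28: 4+6+7+4+7 = 28
SW24 - SW36 - SW3 - SW26 - SW15 - SW31 - SW28: 4+6+7+6+4+7 = 34
SW24 - SW15 - SW26 - SW31 - SW28: 5+6+4+7 = 22
SW24 - SW15 - SW31 - SW28: 5+4+7 = 16
The minimum is 16 ms via SW24 - SW15 - SW31 - SW28.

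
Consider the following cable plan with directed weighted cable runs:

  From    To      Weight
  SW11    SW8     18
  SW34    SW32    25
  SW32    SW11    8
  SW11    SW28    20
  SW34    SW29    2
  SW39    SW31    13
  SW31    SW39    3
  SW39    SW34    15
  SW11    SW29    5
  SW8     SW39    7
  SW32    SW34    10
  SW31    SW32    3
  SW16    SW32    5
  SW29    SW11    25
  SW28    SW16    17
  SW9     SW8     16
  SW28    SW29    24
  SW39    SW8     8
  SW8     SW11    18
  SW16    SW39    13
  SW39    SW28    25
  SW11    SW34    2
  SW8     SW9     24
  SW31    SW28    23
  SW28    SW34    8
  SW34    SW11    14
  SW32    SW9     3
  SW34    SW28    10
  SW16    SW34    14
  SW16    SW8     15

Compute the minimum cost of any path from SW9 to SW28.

46

Enumerating some paths:
SW9 - SW8 - SW11 - SW34 - SW28: 16+18+2+10 = 46
SW9 - SW8 - SW39 - SW28: 16+7+25 = 48
Cheapest is SW9 - SW8 - SW11 - SW34 - SW28 at 46.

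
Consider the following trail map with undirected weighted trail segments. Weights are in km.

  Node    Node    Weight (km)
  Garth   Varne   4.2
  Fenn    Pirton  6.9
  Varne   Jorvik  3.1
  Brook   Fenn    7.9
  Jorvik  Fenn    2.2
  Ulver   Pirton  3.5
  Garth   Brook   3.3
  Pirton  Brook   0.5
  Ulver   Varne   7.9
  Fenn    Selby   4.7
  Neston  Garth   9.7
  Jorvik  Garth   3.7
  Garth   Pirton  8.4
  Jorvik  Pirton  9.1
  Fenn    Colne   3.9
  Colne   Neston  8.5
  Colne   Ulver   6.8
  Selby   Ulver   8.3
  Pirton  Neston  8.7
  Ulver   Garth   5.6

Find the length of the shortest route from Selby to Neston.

17.1 km

Running Dijkstra from Selby:
Selby: 0
Fenn: 4.7  (via Selby)
Jorvik: 6.9  (via Fenn)
Ulver: 8.3  (via Selby)
Colne: 8.6  (via Fenn)
Varne: 10  (via Jorvik)
Garth: 10.6  (via Jorvik)
Pirton: 11.6  (via Fenn)
Brook: 12.1  (via Pirton)
Neston: 17.1  (via Colne)
Shortest route: Selby → Fenn → Colne → Neston = 17.1 km.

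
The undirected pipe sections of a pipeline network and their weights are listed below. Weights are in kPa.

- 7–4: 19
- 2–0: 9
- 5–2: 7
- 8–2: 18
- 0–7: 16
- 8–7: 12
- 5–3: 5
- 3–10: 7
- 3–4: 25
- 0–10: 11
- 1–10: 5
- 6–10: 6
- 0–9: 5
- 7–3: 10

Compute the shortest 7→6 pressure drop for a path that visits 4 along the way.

Shortest 7→4: 7 → 4 = 19
Shortest 4→6: 4 → 3 → 10 → 6 = 38
Total via 4: 19 + 38 = 57 kPa.

57 kPa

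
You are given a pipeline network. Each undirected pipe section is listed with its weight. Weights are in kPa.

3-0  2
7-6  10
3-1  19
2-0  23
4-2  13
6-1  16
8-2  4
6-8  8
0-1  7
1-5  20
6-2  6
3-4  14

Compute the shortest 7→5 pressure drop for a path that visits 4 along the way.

72 kPa

Best 7 to 4: 7 → 6 → 2 → 4 costing 29
Shortest 4→5: 4 → 3 → 0 → 1 → 5 = 43
Total via 4: 29 + 43 = 72 kPa.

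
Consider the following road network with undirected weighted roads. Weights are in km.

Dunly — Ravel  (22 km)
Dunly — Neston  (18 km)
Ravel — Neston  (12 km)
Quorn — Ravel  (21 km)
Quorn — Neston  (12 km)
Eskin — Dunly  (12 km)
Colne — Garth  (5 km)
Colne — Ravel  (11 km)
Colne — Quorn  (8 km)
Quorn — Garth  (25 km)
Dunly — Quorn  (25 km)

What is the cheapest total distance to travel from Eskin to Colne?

Compare a few routes:
Eskin–Dunly–Ravel–Quorn–Colne: 12+22+21+8 = 63
Eskin–Dunly–Ravel–Colne: 12+22+11 = 45
Eskin–Dunly–Neston–Quorn–Colne: 12+18+12+8 = 50
Eskin–Dunly–Neston–Ravel–Colne: 12+18+12+11 = 53
Cheapest is Eskin–Dunly–Ravel–Colne at 45 km.

45 km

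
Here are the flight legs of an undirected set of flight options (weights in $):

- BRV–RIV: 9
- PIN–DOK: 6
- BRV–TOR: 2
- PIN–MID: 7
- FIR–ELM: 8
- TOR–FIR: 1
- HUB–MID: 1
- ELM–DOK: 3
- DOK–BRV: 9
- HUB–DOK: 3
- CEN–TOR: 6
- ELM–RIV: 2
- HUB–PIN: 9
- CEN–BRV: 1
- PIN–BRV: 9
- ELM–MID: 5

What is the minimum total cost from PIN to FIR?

$12

Enumerating some paths:
PIN - BRV - TOR - FIR: 9+2+1 = 12
PIN - DOK - ELM - FIR: 6+3+8 = 17
The minimum is $12 via PIN - BRV - TOR - FIR.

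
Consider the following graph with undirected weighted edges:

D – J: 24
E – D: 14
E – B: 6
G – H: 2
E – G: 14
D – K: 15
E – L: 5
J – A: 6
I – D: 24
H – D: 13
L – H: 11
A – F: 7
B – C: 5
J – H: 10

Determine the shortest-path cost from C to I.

Candidate routes:
C–B–E–L–H–D–I: 5+6+5+11+13+24 = 64
C–B–E–D–I: 5+6+14+24 = 49
Cheapest is C–B–E–D–I at 49.

49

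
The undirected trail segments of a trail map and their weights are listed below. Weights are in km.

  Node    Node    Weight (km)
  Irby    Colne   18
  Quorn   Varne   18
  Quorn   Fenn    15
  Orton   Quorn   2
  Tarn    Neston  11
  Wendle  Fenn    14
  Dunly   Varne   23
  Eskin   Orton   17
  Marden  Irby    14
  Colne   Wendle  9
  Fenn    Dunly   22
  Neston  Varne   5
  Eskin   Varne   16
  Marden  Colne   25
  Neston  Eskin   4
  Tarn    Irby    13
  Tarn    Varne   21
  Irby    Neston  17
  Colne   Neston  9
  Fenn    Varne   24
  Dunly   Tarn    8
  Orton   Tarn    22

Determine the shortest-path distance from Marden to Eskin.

35 km

Enumerating some paths:
Marden–Irby–Colne–Neston–Eskin: 14+18+9+4 = 45
Marden–Irby–Neston–Eskin: 14+17+4 = 35
Marden–Colne–Neston–Eskin: 25+9+4 = 38
Marden–Irby–Tarn–Neston–Eskin: 14+13+11+4 = 42
Cheapest is Marden–Irby–Neston–Eskin at 35 km.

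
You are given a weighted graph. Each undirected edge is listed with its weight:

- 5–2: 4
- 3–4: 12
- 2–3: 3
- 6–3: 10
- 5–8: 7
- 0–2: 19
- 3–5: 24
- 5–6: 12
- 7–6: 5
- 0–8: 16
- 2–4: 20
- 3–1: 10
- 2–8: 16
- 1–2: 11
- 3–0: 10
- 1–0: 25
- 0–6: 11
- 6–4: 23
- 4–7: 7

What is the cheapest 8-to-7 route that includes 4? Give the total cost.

33

Shortest 8→4: 8–5–2–3–4 = 26
Shortest 4→7: 4–7 = 7
Total via 4: 26 + 7 = 33.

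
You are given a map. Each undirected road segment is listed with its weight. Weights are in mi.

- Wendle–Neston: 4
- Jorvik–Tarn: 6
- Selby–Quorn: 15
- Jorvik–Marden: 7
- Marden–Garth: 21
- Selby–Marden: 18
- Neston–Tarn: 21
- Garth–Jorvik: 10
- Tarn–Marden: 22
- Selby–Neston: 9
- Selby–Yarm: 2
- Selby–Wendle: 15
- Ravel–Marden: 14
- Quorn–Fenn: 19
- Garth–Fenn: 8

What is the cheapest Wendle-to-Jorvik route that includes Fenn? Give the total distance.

65 mi

Best Wendle to Fenn: Wendle–Neston–Selby–Quorn–Fenn costing 47
Shortest Fenn→Jorvik: Fenn–Garth–Jorvik = 18
Total via Fenn: 47 + 18 = 65 mi.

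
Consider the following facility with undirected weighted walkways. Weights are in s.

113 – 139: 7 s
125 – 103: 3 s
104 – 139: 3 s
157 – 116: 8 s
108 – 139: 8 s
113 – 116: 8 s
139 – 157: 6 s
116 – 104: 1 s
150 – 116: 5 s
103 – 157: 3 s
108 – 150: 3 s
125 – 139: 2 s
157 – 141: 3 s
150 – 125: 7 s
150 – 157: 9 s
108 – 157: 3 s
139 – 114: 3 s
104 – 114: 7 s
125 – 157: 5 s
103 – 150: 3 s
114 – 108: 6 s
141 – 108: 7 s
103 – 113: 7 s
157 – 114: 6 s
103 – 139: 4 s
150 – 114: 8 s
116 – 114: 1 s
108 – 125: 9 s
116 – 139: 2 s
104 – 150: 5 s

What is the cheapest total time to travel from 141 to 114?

9 s

Shortest distances from 141:
141: 0
157: 3  (via 141)
103: 6  (via 157)
108: 6  (via 157)
125: 8  (via 157)
139: 9  (via 157)
114: 9  (via 157)
Shortest route: 141–157–114 = 9 s.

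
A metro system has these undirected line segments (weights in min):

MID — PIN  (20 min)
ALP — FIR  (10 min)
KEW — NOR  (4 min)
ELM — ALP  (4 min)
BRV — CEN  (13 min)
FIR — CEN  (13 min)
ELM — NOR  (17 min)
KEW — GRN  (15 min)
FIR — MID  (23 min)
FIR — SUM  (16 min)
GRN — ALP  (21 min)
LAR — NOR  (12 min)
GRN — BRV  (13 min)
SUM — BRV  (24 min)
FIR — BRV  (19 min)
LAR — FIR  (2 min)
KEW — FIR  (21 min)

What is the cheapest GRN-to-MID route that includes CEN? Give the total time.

62 min

Best GRN to CEN: GRN–BRV–CEN costing 26
Shortest CEN→MID: CEN–FIR–MID = 36
Total via CEN: 26 + 36 = 62 min.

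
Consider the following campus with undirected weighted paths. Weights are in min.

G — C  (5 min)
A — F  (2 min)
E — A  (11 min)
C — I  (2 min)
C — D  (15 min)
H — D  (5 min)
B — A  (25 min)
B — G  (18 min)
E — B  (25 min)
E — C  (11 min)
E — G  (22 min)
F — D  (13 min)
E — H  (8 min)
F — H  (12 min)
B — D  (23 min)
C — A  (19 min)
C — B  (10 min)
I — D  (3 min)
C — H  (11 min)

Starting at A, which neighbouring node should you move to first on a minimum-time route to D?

F

Candidate routes:
A → C → I → D: 19+2+3 = 24
A → E → H → D: 11+8+5 = 24
A → F → D: 2+13 = 15
A → F → H → D: 2+12+5 = 19
Cheapest is A → F → D at 15 min.
So from A the first move is to F.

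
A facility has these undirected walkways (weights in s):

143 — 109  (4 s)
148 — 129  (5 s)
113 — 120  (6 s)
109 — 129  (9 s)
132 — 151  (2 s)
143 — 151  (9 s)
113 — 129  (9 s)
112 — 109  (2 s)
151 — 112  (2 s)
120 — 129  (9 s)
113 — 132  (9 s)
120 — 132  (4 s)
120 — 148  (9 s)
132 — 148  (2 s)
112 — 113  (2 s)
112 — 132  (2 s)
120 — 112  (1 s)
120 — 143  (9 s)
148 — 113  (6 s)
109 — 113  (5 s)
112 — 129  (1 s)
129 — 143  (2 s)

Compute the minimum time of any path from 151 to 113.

4 s

Enumerating some paths:
151 - 132 - 112 - 113: 2+2+2 = 6
151 - 112 - 109 - 113: 2+2+5 = 9
151 - 112 - 120 - 113: 2+1+6 = 9
151 - 112 - 113: 2+2 = 4
Cheapest is 151 - 112 - 113 at 4 s.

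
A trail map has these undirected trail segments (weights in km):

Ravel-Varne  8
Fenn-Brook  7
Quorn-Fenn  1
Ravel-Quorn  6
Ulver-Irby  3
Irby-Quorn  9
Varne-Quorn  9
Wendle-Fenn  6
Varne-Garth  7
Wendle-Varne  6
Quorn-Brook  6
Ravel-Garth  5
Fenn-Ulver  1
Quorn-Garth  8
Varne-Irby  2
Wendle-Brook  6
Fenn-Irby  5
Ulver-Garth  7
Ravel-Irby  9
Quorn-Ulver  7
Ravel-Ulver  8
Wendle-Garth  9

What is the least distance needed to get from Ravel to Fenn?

7 km

Shortest distances from Ravel:
Ravel: 0
Garth: 5  (via Ravel)
Quorn: 6  (via Ravel)
Fenn: 7  (via Quorn)
Shortest route: Ravel → Quorn → Fenn = 7 km.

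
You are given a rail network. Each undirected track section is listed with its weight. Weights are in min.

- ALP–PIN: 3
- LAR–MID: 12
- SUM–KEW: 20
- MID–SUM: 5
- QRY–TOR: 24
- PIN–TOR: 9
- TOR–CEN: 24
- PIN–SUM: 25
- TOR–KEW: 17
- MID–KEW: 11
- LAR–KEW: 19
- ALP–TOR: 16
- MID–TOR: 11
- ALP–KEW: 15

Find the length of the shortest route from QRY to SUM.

40 min

Compare a few routes:
QRY–TOR–PIN–SUM: 24+9+25 = 58
QRY–TOR–KEW–SUM: 24+17+20 = 61
QRY–TOR–KEW–MID–SUM: 24+17+11+5 = 57
QRY–TOR–MID–SUM: 24+11+5 = 40
Cheapest is QRY–TOR–MID–SUM at 40 min.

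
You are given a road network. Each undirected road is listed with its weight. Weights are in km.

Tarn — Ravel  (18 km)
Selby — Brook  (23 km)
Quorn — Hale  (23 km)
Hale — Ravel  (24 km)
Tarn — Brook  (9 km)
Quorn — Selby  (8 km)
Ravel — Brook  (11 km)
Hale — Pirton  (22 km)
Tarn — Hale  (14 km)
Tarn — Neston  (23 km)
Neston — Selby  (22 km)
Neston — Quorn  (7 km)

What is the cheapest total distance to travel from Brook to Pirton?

Running Dijkstra from Brook:
Brook: 0
Tarn: 9  (via Brook)
Ravel: 11  (via Brook)
Selby: 23  (via Brook)
Hale: 23  (via Tarn)
Quorn: 31  (via Selby)
Neston: 32  (via Tarn)
Pirton: 45  (via Hale)
Shortest route: Brook–Tarn–Hale–Pirton = 45 km.

45 km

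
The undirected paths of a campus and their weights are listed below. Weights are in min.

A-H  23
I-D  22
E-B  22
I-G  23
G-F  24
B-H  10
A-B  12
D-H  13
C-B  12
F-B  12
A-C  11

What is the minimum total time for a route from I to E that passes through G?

Shortest I→G: I → G = 23
Shortest G→E: G → F → B → E = 58
Total via G: 23 + 58 = 81 min.

81 min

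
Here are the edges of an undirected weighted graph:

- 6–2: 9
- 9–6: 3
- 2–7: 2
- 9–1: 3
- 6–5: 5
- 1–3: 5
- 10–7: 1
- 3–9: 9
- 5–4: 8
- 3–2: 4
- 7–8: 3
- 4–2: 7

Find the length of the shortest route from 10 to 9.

15

Shortest distances from 10:
10: 0
7: 1  (via 10)
2: 3  (via 7)
8: 4  (via 7)
3: 7  (via 2)
4: 10  (via 2)
1: 12  (via 3)
6: 12  (via 2)
9: 15  (via 1)
Shortest route: 10 → 7 → 2 → 3 → 1 → 9 = 15.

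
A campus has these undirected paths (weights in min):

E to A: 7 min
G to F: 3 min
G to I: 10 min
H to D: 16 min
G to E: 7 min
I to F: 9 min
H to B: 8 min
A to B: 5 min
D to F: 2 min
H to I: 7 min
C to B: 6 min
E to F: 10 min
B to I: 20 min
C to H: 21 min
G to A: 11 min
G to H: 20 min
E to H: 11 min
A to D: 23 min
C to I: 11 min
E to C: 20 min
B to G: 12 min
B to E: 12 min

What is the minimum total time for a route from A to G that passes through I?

30 min

Shortest A→I: A–B–H–I = 20
Best I to G: I–G costing 10
Total via I: 20 + 10 = 30 min.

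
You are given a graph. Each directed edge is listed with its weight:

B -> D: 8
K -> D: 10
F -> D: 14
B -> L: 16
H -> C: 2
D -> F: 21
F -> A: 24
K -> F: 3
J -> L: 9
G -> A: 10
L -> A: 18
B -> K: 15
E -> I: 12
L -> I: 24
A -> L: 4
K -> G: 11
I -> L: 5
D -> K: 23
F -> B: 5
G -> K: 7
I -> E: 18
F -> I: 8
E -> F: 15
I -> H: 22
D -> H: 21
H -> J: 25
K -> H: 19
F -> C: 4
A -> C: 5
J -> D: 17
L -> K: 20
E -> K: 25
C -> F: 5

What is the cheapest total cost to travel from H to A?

Compare a few routes:
H–C–F–A: 2+5+24 = 31
H–C–F–B–K–G–A: 2+5+5+15+11+10 = 48
H–C–F–I–L–A: 2+5+8+5+18 = 38
H–C–F–B–L–A: 2+5+5+16+18 = 46
The minimum is 31 via H–C–F–A.

31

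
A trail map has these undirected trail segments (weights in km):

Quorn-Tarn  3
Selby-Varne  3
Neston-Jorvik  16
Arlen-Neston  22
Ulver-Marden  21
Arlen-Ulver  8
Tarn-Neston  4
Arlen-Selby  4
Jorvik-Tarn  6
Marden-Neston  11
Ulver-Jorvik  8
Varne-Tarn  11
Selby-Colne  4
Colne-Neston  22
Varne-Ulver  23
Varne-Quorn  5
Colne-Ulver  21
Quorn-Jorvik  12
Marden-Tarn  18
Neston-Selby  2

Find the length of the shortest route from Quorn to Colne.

12 km

Candidate routes:
Quorn - Tarn - Varne - Selby - Colne: 3+11+3+4 = 21
Quorn - Tarn - Neston - Selby - Colne: 3+4+2+4 = 13
Quorn - Varne - Selby - Colne: 5+3+4 = 12
Cheapest is Quorn - Varne - Selby - Colne at 12 km.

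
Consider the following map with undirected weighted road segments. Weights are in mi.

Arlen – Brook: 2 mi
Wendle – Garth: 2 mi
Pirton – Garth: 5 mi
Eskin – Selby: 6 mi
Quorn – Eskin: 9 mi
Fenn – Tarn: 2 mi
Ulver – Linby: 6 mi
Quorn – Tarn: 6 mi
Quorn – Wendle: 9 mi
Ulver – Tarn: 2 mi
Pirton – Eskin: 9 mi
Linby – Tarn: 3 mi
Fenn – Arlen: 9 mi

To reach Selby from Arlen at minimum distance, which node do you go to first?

Fenn

Candidate routes:
Arlen - Fenn - Tarn - Quorn - Eskin - Selby: 9+2+6+9+6 = 32
Arlen - Fenn - Tarn - Quorn - Wendle - Garth - Pirton - Eskin - Selby: 9+2+6+9+2+5+9+6 = 48
Cheapest is Arlen - Fenn - Tarn - Quorn - Eskin - Selby at 32 mi.
So from Arlen the first move is to Fenn.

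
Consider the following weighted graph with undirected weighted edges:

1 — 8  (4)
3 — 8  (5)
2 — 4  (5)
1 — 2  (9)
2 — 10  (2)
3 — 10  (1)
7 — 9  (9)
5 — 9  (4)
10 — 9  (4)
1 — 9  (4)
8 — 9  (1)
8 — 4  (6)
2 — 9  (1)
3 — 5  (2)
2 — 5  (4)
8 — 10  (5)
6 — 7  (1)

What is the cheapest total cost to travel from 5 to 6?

Enumerating some paths:
5–3–10–2–9–7–6: 2+1+2+1+9+1 = 16
5–3–10–9–7–6: 2+1+4+9+1 = 17
5–2–9–7–6: 4+1+9+1 = 15
5–9–7–6: 4+9+1 = 14
The minimum is 14 via 5–9–7–6.

14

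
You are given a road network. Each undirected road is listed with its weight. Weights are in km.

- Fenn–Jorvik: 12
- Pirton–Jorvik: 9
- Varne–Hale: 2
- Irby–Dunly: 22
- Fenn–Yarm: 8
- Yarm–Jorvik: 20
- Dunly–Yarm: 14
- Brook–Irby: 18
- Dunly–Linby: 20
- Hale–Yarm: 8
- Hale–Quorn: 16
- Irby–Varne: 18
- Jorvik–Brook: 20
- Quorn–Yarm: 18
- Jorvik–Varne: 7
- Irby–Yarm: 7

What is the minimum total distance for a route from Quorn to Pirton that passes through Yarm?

Best Quorn to Yarm: Quorn–Yarm costing 18
Shortest Yarm→Pirton: Yarm–Hale–Varne–Jorvik–Pirton = 26
Total via Yarm: 18 + 26 = 44 km.

44 km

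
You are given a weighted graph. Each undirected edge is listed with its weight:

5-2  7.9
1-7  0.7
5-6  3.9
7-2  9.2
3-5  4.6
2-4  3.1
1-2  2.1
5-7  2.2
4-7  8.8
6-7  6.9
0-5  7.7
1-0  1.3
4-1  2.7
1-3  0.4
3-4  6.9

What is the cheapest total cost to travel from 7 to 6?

Enumerating some paths:
7–6: 6.9 = 6.9
7–1–3–5–6: 0.7+0.4+4.6+3.9 = 9.6
7–5–6: 2.2+3.9 = 6.1
The minimum is 6.1 via 7–5–6.

6.1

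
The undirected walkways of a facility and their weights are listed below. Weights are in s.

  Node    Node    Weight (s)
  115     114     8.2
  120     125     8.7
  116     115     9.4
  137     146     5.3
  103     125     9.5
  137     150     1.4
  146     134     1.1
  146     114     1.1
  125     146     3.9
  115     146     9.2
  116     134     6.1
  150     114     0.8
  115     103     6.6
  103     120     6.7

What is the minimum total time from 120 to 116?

Candidate routes:
120–103–115–116: 6.7+6.6+9.4 = 22.7
120–125–146–134–116: 8.7+3.9+1.1+6.1 = 19.8
The minimum is 19.8 s via 120–125–146–134–116.

19.8 s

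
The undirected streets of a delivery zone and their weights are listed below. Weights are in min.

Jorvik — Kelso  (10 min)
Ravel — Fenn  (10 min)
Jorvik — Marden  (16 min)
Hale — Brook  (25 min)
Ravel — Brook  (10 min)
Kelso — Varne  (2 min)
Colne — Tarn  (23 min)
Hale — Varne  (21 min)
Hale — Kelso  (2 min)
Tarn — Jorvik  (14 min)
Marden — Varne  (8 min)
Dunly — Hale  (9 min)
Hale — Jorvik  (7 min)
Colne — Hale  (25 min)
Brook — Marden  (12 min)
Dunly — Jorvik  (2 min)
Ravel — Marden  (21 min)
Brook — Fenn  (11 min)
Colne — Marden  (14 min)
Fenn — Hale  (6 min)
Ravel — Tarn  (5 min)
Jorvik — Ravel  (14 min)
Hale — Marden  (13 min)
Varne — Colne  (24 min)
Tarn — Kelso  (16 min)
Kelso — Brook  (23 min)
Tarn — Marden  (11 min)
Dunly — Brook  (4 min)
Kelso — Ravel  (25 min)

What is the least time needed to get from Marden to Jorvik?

Running Dijkstra from Marden:
Marden: 0
Varne: 8  (via Marden)
Kelso: 10  (via Varne)
Tarn: 11  (via Marden)
Hale: 12  (via Kelso)
Brook: 12  (via Marden)
Colne: 14  (via Marden)
Dunly: 16  (via Brook)
Jorvik: 16  (via Marden)
Shortest route: Marden → Jorvik = 16 min.

16 min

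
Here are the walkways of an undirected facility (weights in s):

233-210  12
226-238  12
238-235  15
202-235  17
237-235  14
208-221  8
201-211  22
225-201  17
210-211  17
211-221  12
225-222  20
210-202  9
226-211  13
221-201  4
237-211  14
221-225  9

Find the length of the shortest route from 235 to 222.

69 s

Running Dijkstra from 235:
235: 0
237: 14  (via 235)
238: 15  (via 235)
202: 17  (via 235)
210: 26  (via 202)
226: 27  (via 238)
211: 28  (via 237)
233: 38  (via 210)
221: 40  (via 211)
201: 44  (via 221)
208: 48  (via 221)
225: 49  (via 221)
222: 69  (via 225)
Shortest route: 235–237–211–221–225–222 = 69 s.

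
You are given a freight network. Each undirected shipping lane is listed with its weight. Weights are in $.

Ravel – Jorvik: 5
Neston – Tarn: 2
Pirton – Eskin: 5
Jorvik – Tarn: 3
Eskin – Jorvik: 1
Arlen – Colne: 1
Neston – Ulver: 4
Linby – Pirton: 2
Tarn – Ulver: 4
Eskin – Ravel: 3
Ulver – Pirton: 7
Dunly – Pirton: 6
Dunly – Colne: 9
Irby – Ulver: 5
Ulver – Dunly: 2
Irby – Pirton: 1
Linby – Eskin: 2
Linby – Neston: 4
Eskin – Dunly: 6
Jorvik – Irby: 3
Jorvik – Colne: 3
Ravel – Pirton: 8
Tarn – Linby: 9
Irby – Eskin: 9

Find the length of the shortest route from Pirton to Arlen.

$8

Settle nodes by increasing distance from Pirton:
Pirton: 0
Irby: 1  (via Pirton)
Linby: 2  (via Pirton)
Eskin: 4  (via Linby)
Jorvik: 4  (via Irby)
Dunly: 6  (via Pirton)
Neston: 6  (via Linby)
Ulver: 6  (via Irby)
Ravel: 7  (via Eskin)
Colne: 7  (via Jorvik)
Tarn: 7  (via Jorvik)
Arlen: 8  (via Colne)
Shortest route: Pirton–Irby–Jorvik–Colne–Arlen = $8.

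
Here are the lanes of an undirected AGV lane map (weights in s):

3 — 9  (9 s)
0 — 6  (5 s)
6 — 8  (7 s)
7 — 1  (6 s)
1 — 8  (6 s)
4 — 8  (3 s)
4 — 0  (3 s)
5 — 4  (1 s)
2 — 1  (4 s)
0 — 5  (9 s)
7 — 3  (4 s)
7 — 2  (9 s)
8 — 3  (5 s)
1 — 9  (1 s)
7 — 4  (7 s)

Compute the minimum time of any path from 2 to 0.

Settle nodes by increasing distance from 2:
2: 0
1: 4  (via 2)
9: 5  (via 1)
7: 9  (via 2)
8: 10  (via 1)
3: 13  (via 7)
4: 13  (via 8)
5: 14  (via 4)
0: 16  (via 4)
Shortest route: 2 → 1 → 8 → 4 → 0 = 16 s.

16 s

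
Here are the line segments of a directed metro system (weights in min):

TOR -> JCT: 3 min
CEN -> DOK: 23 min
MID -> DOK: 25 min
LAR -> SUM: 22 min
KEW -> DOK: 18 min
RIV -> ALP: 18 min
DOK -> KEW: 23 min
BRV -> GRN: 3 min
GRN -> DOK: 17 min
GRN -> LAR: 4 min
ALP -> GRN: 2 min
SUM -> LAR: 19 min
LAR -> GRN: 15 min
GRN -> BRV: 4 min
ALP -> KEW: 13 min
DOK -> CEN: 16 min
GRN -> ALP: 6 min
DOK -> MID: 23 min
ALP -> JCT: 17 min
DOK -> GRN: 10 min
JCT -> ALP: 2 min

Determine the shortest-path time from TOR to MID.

47 min

Candidate routes:
TOR - JCT - ALP - GRN - DOK - MID: 3+2+2+17+23 = 47
TOR - JCT - ALP - KEW - DOK - MID: 3+2+13+18+23 = 59
Cheapest is TOR - JCT - ALP - GRN - DOK - MID at 47 min.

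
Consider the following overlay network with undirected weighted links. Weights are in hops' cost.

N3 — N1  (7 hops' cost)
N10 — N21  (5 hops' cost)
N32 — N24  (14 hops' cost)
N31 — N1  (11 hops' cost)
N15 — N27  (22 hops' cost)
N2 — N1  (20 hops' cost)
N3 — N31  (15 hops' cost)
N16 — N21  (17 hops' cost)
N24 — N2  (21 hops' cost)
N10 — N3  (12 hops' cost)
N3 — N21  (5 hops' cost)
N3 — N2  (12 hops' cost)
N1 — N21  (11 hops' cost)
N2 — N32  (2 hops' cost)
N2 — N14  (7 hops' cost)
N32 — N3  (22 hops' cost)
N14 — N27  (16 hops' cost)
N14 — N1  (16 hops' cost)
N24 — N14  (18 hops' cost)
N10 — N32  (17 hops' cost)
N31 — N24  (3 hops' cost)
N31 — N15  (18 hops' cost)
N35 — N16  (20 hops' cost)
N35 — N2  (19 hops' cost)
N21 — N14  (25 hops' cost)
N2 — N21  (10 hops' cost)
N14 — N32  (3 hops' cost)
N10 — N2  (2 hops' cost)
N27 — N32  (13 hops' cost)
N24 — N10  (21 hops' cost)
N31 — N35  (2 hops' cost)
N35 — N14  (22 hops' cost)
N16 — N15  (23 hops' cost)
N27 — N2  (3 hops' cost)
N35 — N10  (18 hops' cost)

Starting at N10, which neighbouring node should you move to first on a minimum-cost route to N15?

N2

Candidate routes:
N10–N35–N31–N15: 18+2+18 = 38
N10–N2–N27–N15: 2+3+22 = 27
N10–N2–N32–N27–N15: 2+2+13+22 = 39
The minimum is 27 hops' cost via N10–N2–N27–N15.
So from N10 the first move is to N2.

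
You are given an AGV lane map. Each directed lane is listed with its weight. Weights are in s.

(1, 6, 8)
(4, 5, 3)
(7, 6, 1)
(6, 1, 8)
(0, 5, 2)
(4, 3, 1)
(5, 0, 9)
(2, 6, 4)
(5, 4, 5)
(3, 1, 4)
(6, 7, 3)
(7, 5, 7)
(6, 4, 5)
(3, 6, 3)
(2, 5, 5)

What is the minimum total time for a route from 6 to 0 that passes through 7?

Shortest 6→7: 6–7 = 3
Best 7 to 0: 7–5–0 costing 16
Total via 7: 3 + 16 = 19 s.

19 s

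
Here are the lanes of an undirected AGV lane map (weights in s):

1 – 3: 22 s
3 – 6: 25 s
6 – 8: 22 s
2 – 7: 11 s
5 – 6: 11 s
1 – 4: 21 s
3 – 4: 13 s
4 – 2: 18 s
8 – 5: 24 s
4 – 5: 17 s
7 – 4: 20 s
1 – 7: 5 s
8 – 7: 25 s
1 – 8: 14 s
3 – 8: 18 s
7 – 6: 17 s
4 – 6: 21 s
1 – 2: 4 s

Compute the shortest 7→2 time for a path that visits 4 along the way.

Best 7 to 4: 7 → 4 costing 20
Shortest 4→2: 4 → 2 = 18
Total via 4: 20 + 18 = 38 s.

38 s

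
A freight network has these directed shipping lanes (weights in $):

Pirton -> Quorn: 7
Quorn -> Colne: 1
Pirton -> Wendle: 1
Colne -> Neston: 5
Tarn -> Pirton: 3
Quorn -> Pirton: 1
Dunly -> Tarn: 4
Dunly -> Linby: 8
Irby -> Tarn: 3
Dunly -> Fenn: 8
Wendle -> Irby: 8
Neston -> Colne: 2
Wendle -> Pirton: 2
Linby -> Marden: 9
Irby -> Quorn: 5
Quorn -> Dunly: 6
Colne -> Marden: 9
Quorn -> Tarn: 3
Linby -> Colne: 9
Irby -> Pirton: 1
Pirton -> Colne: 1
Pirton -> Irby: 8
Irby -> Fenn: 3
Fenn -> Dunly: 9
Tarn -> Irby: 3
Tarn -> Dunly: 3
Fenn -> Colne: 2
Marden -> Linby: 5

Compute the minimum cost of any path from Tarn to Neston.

$9

Candidate routes:
Tarn → Pirton → Colne → Neston: 3+1+5 = 9
Tarn → Irby → Pirton → Colne → Neston: 3+1+1+5 = 10
Tarn → Irby → Fenn → Colne → Neston: 3+3+2+5 = 13
Cheapest is Tarn → Pirton → Colne → Neston at $9.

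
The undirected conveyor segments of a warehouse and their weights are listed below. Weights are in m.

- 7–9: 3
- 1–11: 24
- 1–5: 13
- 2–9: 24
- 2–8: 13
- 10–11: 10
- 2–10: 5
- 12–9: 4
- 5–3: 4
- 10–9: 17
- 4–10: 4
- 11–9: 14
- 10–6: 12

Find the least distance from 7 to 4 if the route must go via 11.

31 m

Shortest 7→11: 7 → 9 → 11 = 17
Shortest 11→4: 11 → 10 → 4 = 14
Total via 11: 17 + 14 = 31 m.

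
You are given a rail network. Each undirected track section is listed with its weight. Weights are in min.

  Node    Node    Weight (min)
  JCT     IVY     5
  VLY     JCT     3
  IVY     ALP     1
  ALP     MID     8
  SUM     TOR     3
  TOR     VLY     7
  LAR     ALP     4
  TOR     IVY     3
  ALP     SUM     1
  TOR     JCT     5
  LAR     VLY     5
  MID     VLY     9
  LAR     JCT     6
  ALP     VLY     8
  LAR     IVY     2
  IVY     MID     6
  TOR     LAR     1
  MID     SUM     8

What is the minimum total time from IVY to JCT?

5 min

Shortest distances from IVY:
IVY: 0
ALP: 1  (via IVY)
SUM: 2  (via ALP)
LAR: 2  (via IVY)
TOR: 3  (via IVY)
JCT: 5  (via IVY)
Shortest route: IVY–JCT = 5 min.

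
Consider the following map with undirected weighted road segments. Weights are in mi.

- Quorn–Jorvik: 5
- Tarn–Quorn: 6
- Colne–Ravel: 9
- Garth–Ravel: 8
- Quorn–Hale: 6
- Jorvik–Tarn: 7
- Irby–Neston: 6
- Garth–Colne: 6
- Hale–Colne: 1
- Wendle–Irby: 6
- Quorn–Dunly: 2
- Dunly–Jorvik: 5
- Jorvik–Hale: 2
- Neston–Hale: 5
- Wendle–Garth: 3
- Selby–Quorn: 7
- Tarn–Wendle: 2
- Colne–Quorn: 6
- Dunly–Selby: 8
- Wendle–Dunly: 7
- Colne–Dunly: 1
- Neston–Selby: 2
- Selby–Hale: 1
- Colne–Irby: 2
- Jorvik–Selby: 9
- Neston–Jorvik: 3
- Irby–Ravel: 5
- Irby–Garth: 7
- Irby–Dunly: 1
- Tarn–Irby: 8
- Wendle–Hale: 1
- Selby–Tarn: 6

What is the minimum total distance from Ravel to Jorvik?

Compare a few routes:
Ravel - Irby - Dunly - Jorvik: 5+1+5 = 11
Ravel - Irby - Colne - Hale - Jorvik: 5+2+1+2 = 10
The minimum is 10 mi via Ravel - Irby - Colne - Hale - Jorvik.

10 mi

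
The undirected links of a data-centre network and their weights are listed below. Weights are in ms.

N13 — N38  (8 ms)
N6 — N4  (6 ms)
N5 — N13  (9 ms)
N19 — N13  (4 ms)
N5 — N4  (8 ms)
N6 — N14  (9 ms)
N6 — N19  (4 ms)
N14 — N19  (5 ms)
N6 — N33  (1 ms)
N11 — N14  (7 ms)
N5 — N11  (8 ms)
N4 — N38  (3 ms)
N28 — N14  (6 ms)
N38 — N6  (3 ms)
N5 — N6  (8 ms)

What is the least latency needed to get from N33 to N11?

Enumerating some paths:
N33 - N6 - N5 - N11: 1+8+8 = 17
N33 - N6 - N4 - N5 - N11: 1+6+8+8 = 23
N33 - N6 - N38 - N4 - N5 - N11: 1+3+3+8+8 = 23
Cheapest is N33 - N6 - N5 - N11 at 17 ms.

17 ms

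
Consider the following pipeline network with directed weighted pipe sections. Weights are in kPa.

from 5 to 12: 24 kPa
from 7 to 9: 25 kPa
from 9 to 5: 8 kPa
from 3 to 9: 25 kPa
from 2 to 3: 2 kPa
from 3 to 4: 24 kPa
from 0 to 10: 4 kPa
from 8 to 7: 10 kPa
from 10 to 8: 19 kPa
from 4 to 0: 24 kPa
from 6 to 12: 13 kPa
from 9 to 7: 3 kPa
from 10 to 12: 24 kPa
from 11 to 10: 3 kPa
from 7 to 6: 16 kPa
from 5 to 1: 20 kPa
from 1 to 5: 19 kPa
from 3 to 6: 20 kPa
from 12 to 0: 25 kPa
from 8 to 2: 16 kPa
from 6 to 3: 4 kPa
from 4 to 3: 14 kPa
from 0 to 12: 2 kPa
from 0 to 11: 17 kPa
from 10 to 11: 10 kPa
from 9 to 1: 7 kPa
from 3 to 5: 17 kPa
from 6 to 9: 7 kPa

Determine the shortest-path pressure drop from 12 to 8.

Enumerating some paths:
12–0–10–8: 25+4+19 = 48
12–0–11–10–8: 25+17+3+19 = 64
Cheapest is 12–0–10–8 at 48 kPa.

48 kPa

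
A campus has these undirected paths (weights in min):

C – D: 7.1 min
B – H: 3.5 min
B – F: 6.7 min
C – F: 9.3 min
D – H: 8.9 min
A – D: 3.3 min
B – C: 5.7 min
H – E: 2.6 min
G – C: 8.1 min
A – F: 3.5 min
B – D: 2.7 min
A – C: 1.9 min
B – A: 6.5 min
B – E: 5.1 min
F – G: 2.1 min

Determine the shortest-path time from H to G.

12.3 min

Settle nodes by increasing distance from H:
H: 0
E: 2.6  (via H)
B: 3.5  (via H)
D: 6.2  (via B)
C: 9.2  (via B)
A: 9.5  (via D)
F: 10.2  (via B)
G: 12.3  (via F)
Shortest route: H–B–F–G = 12.3 min.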